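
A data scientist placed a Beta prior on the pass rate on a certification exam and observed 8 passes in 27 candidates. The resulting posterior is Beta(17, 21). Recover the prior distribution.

Under Beta–binomial conjugacy the posterior parameters are (a+s, b+f).
Subtract the data counts: 17−8=9, 21−19=2.

Beta(9, 2)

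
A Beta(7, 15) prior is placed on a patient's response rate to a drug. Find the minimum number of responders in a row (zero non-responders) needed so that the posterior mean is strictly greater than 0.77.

After k responders and 0 non-responders the posterior is Beta(7+k, 15), with mean (7+k)/(7+15+k).
Set (7+k)/(22+k) > 0.77 and solve: k > (0.77·22 − 7)/(1 − 0.77) = 43.217.
The smallest integer exceeding 43.217 is 44.

k = 44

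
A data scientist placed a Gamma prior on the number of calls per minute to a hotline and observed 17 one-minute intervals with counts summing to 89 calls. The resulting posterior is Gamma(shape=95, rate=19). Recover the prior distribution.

Gamma(shape=6, rate=2)

A Gamma(α, β) prior (rate parametrization) on a Poisson rate with n observations summing to S gives posterior Gamma(α+S, β+n).
So α = 95 − 89 = 6 and β = 19 − 17 = 2.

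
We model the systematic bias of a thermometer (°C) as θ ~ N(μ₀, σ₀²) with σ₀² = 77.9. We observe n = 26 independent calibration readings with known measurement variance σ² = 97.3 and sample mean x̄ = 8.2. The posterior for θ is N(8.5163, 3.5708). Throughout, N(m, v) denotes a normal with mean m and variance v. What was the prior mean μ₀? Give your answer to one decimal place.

μ₀ = 15.1

With known observation variance, the Normal–Normal posterior has precision τ_n = τ₀ + n/σ² and mean μ_n = (τ₀μ₀ + (n/σ²)x̄)/τ_n.
Here τ₀ = 1/77.9 = 0.012837 and τ_data = 26/97.3 = 0.267215, so τ_n = 0.280052.
Rearranging for μ₀: μ₀ = (μ_n·τ_n − τ_data·x̄)/τ₀ = (8.5163·0.280052 − 0.267215·8.2) / 0.012837 = 0.193844/0.012837 ≈ 15.1.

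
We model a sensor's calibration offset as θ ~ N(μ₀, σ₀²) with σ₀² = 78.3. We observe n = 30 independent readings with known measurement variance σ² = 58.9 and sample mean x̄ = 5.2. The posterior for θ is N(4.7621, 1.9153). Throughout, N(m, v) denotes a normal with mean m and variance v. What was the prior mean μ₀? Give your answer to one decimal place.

μ₀ = -12.7

With known observation variance, the Normal–Normal posterior has precision τ_n = τ₀ + n/σ² and mean μ_n = (τ₀μ₀ + (n/σ²)x̄)/τ_n.
Here τ₀ = 1/78.3 = 0.012771 and τ_data = 30/58.9 = 0.509338, so τ_n = 0.522109.
Rearranging for μ₀: μ₀ = (μ_n·τ_n − τ_data·x̄)/τ₀ = (4.7621·0.522109 − 0.509338·5.2) / 0.012771 = -0.162222/0.012771 ≈ -12.7.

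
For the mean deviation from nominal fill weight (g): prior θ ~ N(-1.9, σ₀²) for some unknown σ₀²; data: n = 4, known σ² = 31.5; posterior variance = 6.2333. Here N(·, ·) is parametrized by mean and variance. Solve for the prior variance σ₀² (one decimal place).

σ₀² = 29.9

For the Normal–Normal model with known σ², precisions add: τ_n = τ₀ + n/σ².
So 1/σ₀² = 1/6.2333 − 4/31.5 = 0.160429 − 0.126984 = 0.033445.
Hence σ₀² = 1/0.033445 ≈ 29.9.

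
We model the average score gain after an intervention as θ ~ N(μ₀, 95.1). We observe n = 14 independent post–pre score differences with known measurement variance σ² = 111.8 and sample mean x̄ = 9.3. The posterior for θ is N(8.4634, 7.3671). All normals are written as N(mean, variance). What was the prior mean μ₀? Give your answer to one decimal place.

With known observation variance, the Normal–Normal posterior has precision τ_n = τ₀ + n/σ² and mean μ_n = (τ₀μ₀ + (n/σ²)x̄)/τ_n.
Here τ₀ = 1/95.1 = 0.010515 and τ_data = 14/111.8 = 0.125224, so τ_n = 0.135739.
Rearranging for μ₀: μ₀ = (μ_n·τ_n − τ_data·x̄)/τ₀ = (8.4634·0.135739 − 0.125224·9.3) / 0.010515 = -0.015770/0.010515 ≈ -1.5.

μ₀ = -1.5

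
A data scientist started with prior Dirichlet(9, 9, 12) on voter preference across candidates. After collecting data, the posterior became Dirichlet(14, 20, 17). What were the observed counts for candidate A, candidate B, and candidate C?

counts (5, 11, 5)

For a Dirichlet(α) prior with multinomial counts c, the posterior is Dirichlet(α + c) componentwise.
Counts are posterior − prior componentwise: 14−9=5, 20−9=11, 17−12=5.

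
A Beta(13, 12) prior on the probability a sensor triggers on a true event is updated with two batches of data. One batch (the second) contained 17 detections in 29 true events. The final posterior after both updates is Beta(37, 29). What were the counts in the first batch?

7 detections and 5 misses

Because Beta–binomial updating is additive in the counts, the combined data contributed (α_post−α_prior, β_post−β_prior) successes and failures.
Total across both batches: 37−13=24 detections, 29−12=17 misses.
Subtract the second batch: 24−17=7 detections and 17−12=5 misses.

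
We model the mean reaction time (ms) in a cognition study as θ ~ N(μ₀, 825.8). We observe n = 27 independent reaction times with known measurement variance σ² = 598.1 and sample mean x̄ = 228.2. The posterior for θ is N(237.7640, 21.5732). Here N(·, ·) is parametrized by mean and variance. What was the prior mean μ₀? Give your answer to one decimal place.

μ₀ = 594.3

The posterior mean is a precision-weighted average: μ_n = (τ₀μ₀ + τ_data·x̄)/(τ₀+τ_data), with τ₀=1/σ₀² and τ_data=n/σ².
Here τ₀ = 1/825.8 = 0.001211 and τ_data = 27/598.1 = 0.045143, so τ_n = 0.046354.
Rearranging for μ₀: μ₀ = (μ_n·τ_n − τ_data·x̄)/τ₀ = (237.7640·0.046354 − 0.045143·228.2) / 0.001211 = 0.719680/0.001211 ≈ 594.3.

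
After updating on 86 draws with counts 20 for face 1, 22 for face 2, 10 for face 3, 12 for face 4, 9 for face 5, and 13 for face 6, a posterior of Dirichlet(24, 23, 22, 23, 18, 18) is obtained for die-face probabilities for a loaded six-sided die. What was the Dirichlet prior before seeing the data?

For a Dirichlet(α) prior with multinomial counts c, the posterior is Dirichlet(α + c) componentwise.
Subtract each count from the matching posterior parameter: 24−20=4, 23−22=1, 22−10=12, 23−12=11, 18−9=9, 18−13=5.

Dirichlet(4, 1, 12, 11, 9, 5)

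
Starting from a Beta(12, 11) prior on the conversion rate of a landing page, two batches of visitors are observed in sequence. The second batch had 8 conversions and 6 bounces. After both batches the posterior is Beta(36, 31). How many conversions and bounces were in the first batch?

Because Beta–binomial updating is additive in the counts, the combined data contributed (α_post−α_prior, β_post−β_prior) successes and failures.
Total across both batches: 36−12=24 conversions, 31−11=20 bounces.
Subtract the second batch: 24−8=16 conversions and 20−6=14 bounces.

16 conversions and 14 bounces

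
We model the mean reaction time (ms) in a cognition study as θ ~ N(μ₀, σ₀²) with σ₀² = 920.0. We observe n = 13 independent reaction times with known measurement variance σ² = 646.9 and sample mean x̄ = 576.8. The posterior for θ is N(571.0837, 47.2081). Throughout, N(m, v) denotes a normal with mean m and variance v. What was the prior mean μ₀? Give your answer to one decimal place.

With known observation variance, the Normal–Normal posterior has precision τ_n = τ₀ + n/σ² and mean μ_n = (τ₀μ₀ + (n/σ²)x̄)/τ_n.
Here τ₀ = 1/920.0 = 0.001087 and τ_data = 13/646.9 = 0.020096, so τ_n = 0.021183.
Rearranging for μ₀: μ₀ = (μ_n·τ_n − τ_data·x̄)/τ₀ = (571.0837·0.021183 − 0.020096·576.8) / 0.001087 = 0.505893/0.001087 ≈ 465.4.

μ₀ = 465.4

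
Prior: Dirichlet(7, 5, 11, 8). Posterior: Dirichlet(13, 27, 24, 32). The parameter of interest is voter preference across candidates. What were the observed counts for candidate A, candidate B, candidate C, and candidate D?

For a Dirichlet(α) prior with multinomial counts c, the posterior is Dirichlet(α + c) componentwise.
Counts are posterior − prior componentwise: 13−7=6, 27−5=22, 24−11=13, 32−8=24.

counts (6, 22, 13, 24)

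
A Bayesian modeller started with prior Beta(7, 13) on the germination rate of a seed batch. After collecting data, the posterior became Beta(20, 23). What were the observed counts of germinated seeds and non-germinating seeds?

13 germinated seeds and 10 non-germinating seeds

A Beta(α, β) prior with s successes and f failures in binomial data gives a Beta(α+s, β+f) posterior.
Match parameters: s=20−7=13, f=23−13=10.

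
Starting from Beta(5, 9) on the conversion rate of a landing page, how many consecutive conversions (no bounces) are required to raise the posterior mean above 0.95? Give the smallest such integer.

k = 167

After k conversions and 0 bounces the posterior is Beta(5+k, 9), with mean (5+k)/(5+9+k).
Set (5+k)/(14+k) > 0.95 and solve: k > (0.95·14 − 5)/(1 − 0.95) = 166.000.
The smallest integer exceeding 166.000 is 167, and checking k=167: (172)/(181) = 0.9503 > 0.95.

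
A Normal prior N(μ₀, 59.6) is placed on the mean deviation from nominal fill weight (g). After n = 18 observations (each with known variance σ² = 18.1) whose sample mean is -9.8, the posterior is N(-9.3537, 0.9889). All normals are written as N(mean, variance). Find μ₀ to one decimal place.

With known observation variance, the Normal–Normal posterior has precision τ_n = τ₀ + n/σ² and mean μ_n = (τ₀μ₀ + (n/σ²)x̄)/τ_n.
Here τ₀ = 1/59.6 = 0.016779 and τ_data = 18/18.1 = 0.994475, so τ_n = 1.011254.
Rearranging for μ₀: μ₀ = (μ_n·τ_n − τ_data·x̄)/τ₀ = (-9.3537·1.011254 − 0.994475·-9.8) / 0.016779 = 0.286888/0.016779 ≈ 17.1.

μ₀ = 17.1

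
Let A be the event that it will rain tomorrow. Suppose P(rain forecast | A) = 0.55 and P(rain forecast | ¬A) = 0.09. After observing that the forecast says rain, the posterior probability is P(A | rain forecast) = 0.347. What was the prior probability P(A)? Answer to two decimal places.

In odds form, posterior odds = prior odds × likelihood ratio, so prior odds = posterior odds ÷ LR.
Posterior odds = 0.347/(1−0.347) = 0.5314. LR = 0.55/0.09 = 6.1111.
Prior odds = 0.5314/6.1111 = 0.0870, so P(A) = 0.0870/(1+0.0870) ≈ 0.08.

P(A) = 0.08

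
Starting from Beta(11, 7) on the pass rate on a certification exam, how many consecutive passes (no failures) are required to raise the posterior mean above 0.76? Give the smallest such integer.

k = 12

After k passes and 0 failures the posterior is Beta(11+k, 7), with mean (11+k)/(11+7+k).
Set (11+k)/(18+k) > 0.76 and solve: k > (0.76·18 − 11)/(1 − 0.76) = 11.167.
The smallest integer exceeding 11.167 is 12, and checking k=12: (23)/(30) = 0.7667 > 0.76.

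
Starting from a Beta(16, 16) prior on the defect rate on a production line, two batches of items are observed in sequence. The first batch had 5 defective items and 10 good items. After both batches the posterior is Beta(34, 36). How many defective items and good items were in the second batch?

13 defective items and 10 good items

Sequential conjugate updates are equivalent to a single update on the pooled data, so total successes = posterior α − prior α and total failures = posterior β − prior β.
Total across both batches: 34−16=18 defective items, 36−16=20 good items.
Subtract the first batch: 18−5=13 defective items and 20−10=10 good items.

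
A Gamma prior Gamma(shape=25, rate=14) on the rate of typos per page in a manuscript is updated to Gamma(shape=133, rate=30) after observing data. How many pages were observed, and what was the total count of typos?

n = 16 pages with total 108 typos

A Gamma(α, β) prior (rate parametrization) on a Poisson rate with n observations summing to S gives posterior Gamma(α+S, β+n).
Matching: Σxᵢ = 133 − 25 = 108 and n = 30 − 14 = 16.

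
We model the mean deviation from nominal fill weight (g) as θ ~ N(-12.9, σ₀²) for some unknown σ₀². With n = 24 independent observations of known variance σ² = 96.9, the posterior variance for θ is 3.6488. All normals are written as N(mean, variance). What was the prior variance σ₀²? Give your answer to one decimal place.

For the Normal–Normal model with known σ², precisions add: τ_n = τ₀ + n/σ².
So 1/σ₀² = 1/3.6488 − 24/96.9 = 0.274063 − 0.247678 = 0.026385.
Hence σ₀² = 1/0.026385 ≈ 37.9.

σ₀² = 37.9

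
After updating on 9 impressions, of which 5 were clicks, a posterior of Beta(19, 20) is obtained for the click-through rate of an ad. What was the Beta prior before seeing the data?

Beta is conjugate to the binomial likelihood: posterior = Beta(α+s, β+f).
Subtract the data counts: 19−5=14, 20−4=16.

Beta(14, 16)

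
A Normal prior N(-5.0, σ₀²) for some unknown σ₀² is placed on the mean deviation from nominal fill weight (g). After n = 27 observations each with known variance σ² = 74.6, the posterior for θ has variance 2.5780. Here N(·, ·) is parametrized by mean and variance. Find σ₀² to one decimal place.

σ₀² = 38.5

Posterior precision equals prior precision plus data precision: 1/σ_n² = 1/σ₀² + n/σ².
So 1/σ₀² = 1/2.5780 − 27/74.6 = 0.387898 − 0.361930 = 0.025968.
Hence σ₀² = 1/0.025968 ≈ 38.5.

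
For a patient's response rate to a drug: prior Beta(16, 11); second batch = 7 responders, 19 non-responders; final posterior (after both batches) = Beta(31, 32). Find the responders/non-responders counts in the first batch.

Because Beta–binomial updating is additive in the counts, the combined data contributed (α_post−α_prior, β_post−β_prior) successes and failures.
Total across both batches: 31−16=15 responders, 32−11=21 non-responders.
Subtract the second batch: 15−7=8 responders and 21−19=2 non-responders.

8 responders and 2 non-responders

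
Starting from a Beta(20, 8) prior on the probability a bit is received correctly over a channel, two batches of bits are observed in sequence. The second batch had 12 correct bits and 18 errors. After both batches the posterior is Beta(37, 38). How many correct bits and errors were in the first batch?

5 correct bits and 12 errors

Because Beta–binomial updating is additive in the counts, the combined data contributed (α_post−α_prior, β_post−β_prior) successes and failures.
Total across both batches: 37−20=17 correct bits, 38−8=30 errors.
Subtract the second batch: 17−12=5 correct bits and 30−18=12 errors.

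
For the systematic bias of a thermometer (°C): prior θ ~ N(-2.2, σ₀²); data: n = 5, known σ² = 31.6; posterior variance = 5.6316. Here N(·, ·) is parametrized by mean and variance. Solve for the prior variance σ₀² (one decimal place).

σ₀² = 51.7

Posterior precision equals prior precision plus data precision: 1/σ_n² = 1/σ₀² + n/σ².
So 1/σ₀² = 1/5.6316 − 5/31.6 = 0.177569 − 0.158228 = 0.019341.
Hence σ₀² = 1/0.019341 ≈ 51.7.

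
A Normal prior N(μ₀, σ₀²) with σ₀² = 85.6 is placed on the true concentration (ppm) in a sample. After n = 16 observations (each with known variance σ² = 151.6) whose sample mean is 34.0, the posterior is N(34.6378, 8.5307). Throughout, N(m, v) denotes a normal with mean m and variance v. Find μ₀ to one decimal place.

With known observation variance, the Normal–Normal posterior has precision τ_n = τ₀ + n/σ² and mean μ_n = (τ₀μ₀ + (n/σ²)x̄)/τ_n.
Here τ₀ = 1/85.6 = 0.011682 and τ_data = 16/151.6 = 0.105541, so τ_n = 0.117223.
Rearranging for μ₀: μ₀ = (μ_n·τ_n − τ_data·x̄)/τ₀ = (34.6378·0.117223 − 0.105541·34.0) / 0.011682 = 0.471953/0.011682 ≈ 40.4.

μ₀ = 40.4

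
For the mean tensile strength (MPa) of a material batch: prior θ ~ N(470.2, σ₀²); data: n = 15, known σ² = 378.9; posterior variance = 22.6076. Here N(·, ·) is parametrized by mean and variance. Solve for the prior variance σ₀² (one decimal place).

Posterior precision equals prior precision plus data precision: 1/σ_n² = 1/σ₀² + n/σ².
So 1/σ₀² = 1/22.6076 − 15/378.9 = 0.044233 − 0.039588 = 0.004645.
Hence σ₀² = 1/0.004645 ≈ 215.3.

σ₀² = 215.3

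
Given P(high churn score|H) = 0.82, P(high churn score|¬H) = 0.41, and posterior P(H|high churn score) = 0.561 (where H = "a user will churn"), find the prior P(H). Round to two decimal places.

P(H) = 0.39

In odds form, posterior odds = prior odds × likelihood ratio, so prior odds = posterior odds ÷ LR.
Posterior odds = 0.561/(1−0.561) = 1.2779. LR = 0.82/0.41 = 2.0000.
Prior odds = 1.2779/2.0000 = 0.6390, so P(H) = 0.6390/(1+0.6390) ≈ 0.39.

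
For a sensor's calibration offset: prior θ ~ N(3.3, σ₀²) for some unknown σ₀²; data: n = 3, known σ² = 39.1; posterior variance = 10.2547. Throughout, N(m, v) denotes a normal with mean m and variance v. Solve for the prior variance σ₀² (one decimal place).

σ₀² = 48.1

Posterior precision equals prior precision plus data precision: 1/σ_n² = 1/σ₀² + n/σ².
So 1/σ₀² = 1/10.2547 − 3/39.1 = 0.097516 − 0.076726 = 0.020790.
Hence σ₀² = 1/0.020790 ≈ 48.1.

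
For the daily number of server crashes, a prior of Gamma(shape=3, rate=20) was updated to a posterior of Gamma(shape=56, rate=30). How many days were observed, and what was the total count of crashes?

Gamma–Poisson conjugacy: posterior shape = α + Σxᵢ, posterior rate = β + n.
Matching: Σxᵢ = 56 − 3 = 53 and n = 30 − 20 = 10.

n = 10 days with total 53 crashes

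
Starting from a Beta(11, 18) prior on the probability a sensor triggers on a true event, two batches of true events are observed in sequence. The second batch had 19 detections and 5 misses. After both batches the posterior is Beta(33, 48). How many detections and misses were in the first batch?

3 detections and 25 misses

Sequential conjugate updates are equivalent to a single update on the pooled data, so total successes = posterior α − prior α and total failures = posterior β − prior β.
Total across both batches: 33−11=22 detections, 48−18=30 misses.
Subtract the second batch: 22−19=3 detections and 30−5=25 misses.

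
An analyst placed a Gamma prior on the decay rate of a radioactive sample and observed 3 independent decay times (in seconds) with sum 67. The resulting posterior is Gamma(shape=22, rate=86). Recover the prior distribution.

Gamma–exponential conjugacy: posterior shape = α + n, posterior rate = β + Σtᵢ.
So α = 22 − 3 = 19 and β = 86 − 67 = 19.

Gamma(shape=19, rate=19)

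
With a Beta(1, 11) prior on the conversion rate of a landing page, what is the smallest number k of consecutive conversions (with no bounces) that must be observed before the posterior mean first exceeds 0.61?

After k conversions and 0 bounces the posterior is Beta(1+k, 11), with mean (1+k)/(1+11+k).
Set (1+k)/(12+k) > 0.61 and solve: k > (0.61·12 − 1)/(1 − 0.61) = 16.205.
The smallest integer exceeding 16.205 is 17.

k = 17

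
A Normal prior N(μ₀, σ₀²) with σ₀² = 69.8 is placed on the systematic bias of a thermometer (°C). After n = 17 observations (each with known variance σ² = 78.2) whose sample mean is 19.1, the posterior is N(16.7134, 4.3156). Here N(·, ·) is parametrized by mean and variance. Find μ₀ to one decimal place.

With known observation variance, the Normal–Normal posterior has precision τ_n = τ₀ + n/σ² and mean μ_n = (τ₀μ₀ + (n/σ²)x̄)/τ_n.
Here τ₀ = 1/69.8 = 0.014327 and τ_data = 17/78.2 = 0.217391, so τ_n = 0.231718.
Rearranging for μ₀: μ₀ = (μ_n·τ_n − τ_data·x̄)/τ₀ = (16.7134·0.231718 − 0.217391·19.1) / 0.014327 = -0.279372/0.014327 ≈ -19.5.

μ₀ = -19.5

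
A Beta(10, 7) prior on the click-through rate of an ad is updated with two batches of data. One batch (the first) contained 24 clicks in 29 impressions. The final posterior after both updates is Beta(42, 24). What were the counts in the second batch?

Sequential conjugate updates are equivalent to a single update on the pooled data, so total successes = posterior α − prior α and total failures = posterior β − prior β.
Total across both batches: 42−10=32 clicks, 24−7=17 non-clicks.
Subtract the first batch: 32−24=8 clicks and 17−5=12 non-clicks.

8 clicks and 12 non-clicks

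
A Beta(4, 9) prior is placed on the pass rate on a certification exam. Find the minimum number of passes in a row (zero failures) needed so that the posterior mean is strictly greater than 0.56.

After k passes and 0 failures the posterior is Beta(4+k, 9), with mean (4+k)/(4+9+k).
Set (4+k)/(13+k) > 0.56 and solve: k > (0.56·13 − 4)/(1 − 0.56) = 7.455.
The smallest integer exceeding 7.455 is 8.

k = 8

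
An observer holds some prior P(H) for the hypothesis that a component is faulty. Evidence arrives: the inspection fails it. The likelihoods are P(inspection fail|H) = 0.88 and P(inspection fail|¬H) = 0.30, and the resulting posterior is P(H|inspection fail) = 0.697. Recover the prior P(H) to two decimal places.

In odds form, posterior odds = prior odds × likelihood ratio, so prior odds = posterior odds ÷ LR.
Posterior odds = 0.697/(1−0.697) = 2.3003. LR = 0.88/0.30 = 2.9333.
Prior odds = 2.3003/2.9333 = 0.7842, so P(H) = 0.7842/(1+0.7842) ≈ 0.44.

P(H) = 0.44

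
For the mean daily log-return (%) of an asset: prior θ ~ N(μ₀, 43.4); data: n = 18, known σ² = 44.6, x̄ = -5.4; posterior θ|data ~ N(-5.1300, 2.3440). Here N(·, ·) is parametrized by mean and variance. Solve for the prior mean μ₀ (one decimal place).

The posterior mean is a precision-weighted average: μ_n = (τ₀μ₀ + τ_data·x̄)/(τ₀+τ_data), with τ₀=1/σ₀² and τ_data=n/σ².
Here τ₀ = 1/43.4 = 0.023041 and τ_data = 18/44.6 = 0.403587, so τ_n = 0.426628.
Rearranging for μ₀: μ₀ = (μ_n·τ_n − τ_data·x̄)/τ₀ = (-5.1300·0.426628 − 0.403587·-5.4) / 0.023041 = -0.009232/0.023041 ≈ -0.4.

μ₀ = -0.4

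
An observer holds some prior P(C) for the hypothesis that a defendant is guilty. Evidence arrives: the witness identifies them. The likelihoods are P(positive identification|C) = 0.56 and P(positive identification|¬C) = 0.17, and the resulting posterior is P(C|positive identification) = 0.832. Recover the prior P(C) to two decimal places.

In odds form, posterior odds = prior odds × likelihood ratio, so prior odds = posterior odds ÷ LR.
Posterior odds = 0.832/(1−0.832) = 4.9524. LR = 0.56/0.17 = 3.2941.
Prior odds = 4.9524/3.2941 = 1.5034, so P(C) = 1.5034/(1+1.5034) ≈ 0.60.

P(C) = 0.60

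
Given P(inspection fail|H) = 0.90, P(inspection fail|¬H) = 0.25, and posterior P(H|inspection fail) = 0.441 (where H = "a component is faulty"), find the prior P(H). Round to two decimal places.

P(H) = 0.18

In odds form, posterior odds = prior odds × likelihood ratio, so prior odds = posterior odds ÷ LR.
Posterior odds = 0.441/(1−0.441) = 0.7889. LR = 0.90/0.25 = 3.6000.
Prior odds = 0.7889/3.6000 = 0.2191, so P(H) = 0.2191/(1+0.2191) ≈ 0.18.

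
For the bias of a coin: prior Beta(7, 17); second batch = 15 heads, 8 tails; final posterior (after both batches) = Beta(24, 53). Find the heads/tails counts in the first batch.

2 heads and 28 tails

Sequential conjugate updates are equivalent to a single update on the pooled data, so total successes = posterior α − prior α and total failures = posterior β − prior β.
Total across both batches: 24−7=17 heads, 53−17=36 tails.
Subtract the second batch: 17−15=2 heads and 36−8=28 tails.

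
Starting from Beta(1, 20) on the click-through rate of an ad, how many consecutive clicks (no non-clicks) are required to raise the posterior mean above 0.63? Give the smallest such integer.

k = 34

After k clicks and 0 non-clicks the posterior is Beta(1+k, 20), with mean (1+k)/(1+20+k).
Set (1+k)/(21+k) > 0.63 and solve: k > (0.63·21 − 1)/(1 − 0.63) = 33.054.
The smallest integer exceeding 33.054 is 34.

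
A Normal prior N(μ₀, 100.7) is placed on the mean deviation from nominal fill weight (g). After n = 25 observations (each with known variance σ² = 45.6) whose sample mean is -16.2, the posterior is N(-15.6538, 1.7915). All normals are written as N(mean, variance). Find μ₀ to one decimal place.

With known observation variance, the Normal–Normal posterior has precision τ_n = τ₀ + n/σ² and mean μ_n = (τ₀μ₀ + (n/σ²)x̄)/τ_n.
Here τ₀ = 1/100.7 = 0.009930 and τ_data = 25/45.6 = 0.548246, so τ_n = 0.558176.
Rearranging for μ₀: μ₀ = (μ_n·τ_n − τ_data·x̄)/τ₀ = (-15.6538·0.558176 − 0.548246·-16.2) / 0.009930 = 0.144010/0.009930 ≈ 14.5.

μ₀ = 14.5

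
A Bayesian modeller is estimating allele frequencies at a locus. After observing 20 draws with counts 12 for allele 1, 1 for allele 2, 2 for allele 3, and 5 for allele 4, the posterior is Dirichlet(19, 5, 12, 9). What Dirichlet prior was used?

For a Dirichlet(α) prior with multinomial counts c, the posterior is Dirichlet(α + c) componentwise.
Subtract each count from the matching posterior parameter: 19−12=7, 5−1=4, 12−2=10, 9−5=4.

Dirichlet(7, 4, 10, 4)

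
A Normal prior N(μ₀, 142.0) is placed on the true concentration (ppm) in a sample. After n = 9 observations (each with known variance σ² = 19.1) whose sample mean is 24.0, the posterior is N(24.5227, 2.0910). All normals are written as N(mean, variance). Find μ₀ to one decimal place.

With known observation variance, the Normal–Normal posterior has precision τ_n = τ₀ + n/σ² and mean μ_n = (τ₀μ₀ + (n/σ²)x̄)/τ_n.
Here τ₀ = 1/142.0 = 0.007042 and τ_data = 9/19.1 = 0.471204, so τ_n = 0.478246.
Rearranging for μ₀: μ₀ = (μ_n·τ_n − τ_data·x̄)/τ₀ = (24.5227·0.478246 − 0.471204·24.0) / 0.007042 = 0.418987/0.007042 ≈ 59.5.

μ₀ = 59.5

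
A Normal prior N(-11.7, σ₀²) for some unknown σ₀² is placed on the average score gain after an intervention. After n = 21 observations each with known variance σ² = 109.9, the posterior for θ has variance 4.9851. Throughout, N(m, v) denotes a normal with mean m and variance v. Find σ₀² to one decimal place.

σ₀² = 105.1

Posterior precision equals prior precision plus data precision: 1/σ_n² = 1/σ₀² + n/σ².
So 1/σ₀² = 1/4.9851 − 21/109.9 = 0.200598 − 0.191083 = 0.009515.
Hence σ₀² = 1/0.009515 ≈ 105.1.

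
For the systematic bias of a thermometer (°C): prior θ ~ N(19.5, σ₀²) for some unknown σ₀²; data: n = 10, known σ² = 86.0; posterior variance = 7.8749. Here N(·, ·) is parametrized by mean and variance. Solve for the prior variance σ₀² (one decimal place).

σ₀² = 93.4

Posterior precision equals prior precision plus data precision: 1/σ_n² = 1/σ₀² + n/σ².
So 1/σ₀² = 1/7.8749 − 10/86.0 = 0.126986 − 0.116279 = 0.010707.
Hence σ₀² = 1/0.010707 ≈ 93.4.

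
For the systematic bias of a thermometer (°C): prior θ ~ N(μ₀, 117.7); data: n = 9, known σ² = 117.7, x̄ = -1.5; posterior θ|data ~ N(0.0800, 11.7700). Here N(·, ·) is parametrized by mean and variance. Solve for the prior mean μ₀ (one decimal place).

The posterior mean is a precision-weighted average: μ_n = (τ₀μ₀ + τ_data·x̄)/(τ₀+τ_data), with τ₀=1/σ₀² and τ_data=n/σ².
Here τ₀ = 1/117.7 = 0.008496 and τ_data = 9/117.7 = 0.076466, so τ_n = 0.084962.
Rearranging for μ₀: μ₀ = (μ_n·τ_n − τ_data·x̄)/τ₀ = (0.0800·0.084962 − 0.076466·-1.5) / 0.008496 = 0.121496/0.008496 ≈ 14.3.

μ₀ = 14.3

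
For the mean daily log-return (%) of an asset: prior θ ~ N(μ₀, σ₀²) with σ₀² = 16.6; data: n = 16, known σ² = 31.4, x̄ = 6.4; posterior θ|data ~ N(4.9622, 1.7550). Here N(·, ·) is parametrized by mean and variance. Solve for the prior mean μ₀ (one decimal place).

With known observation variance, the Normal–Normal posterior has precision τ_n = τ₀ + n/σ² and mean μ_n = (τ₀μ₀ + (n/σ²)x̄)/τ_n.
Here τ₀ = 1/16.6 = 0.060241 and τ_data = 16/31.4 = 0.509554, so τ_n = 0.569795.
Rearranging for μ₀: μ₀ = (μ_n·τ_n − τ_data·x̄)/τ₀ = (4.9622·0.569795 − 0.509554·6.4) / 0.060241 = -0.433709/0.060241 ≈ -7.2.

μ₀ = -7.2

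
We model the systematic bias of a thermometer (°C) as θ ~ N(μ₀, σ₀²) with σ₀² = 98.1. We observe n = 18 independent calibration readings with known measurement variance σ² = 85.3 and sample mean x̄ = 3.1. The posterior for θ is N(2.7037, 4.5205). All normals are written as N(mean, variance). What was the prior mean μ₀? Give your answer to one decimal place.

With known observation variance, the Normal–Normal posterior has precision τ_n = τ₀ + n/σ² and mean μ_n = (τ₀μ₀ + (n/σ²)x̄)/τ_n.
Here τ₀ = 1/98.1 = 0.010194 and τ_data = 18/85.3 = 0.211020, so τ_n = 0.221214.
Rearranging for μ₀: μ₀ = (μ_n·τ_n − τ_data·x̄)/τ₀ = (2.7037·0.221214 − 0.211020·3.1) / 0.010194 = -0.056066/0.010194 ≈ -5.5.

μ₀ = -5.5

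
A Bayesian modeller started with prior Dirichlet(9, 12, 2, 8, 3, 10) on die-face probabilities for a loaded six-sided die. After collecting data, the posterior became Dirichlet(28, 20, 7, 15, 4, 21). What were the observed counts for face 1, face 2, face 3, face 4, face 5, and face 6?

counts (19, 8, 5, 7, 1, 11)

For a Dirichlet(α) prior with multinomial counts c, the posterior is Dirichlet(α + c) componentwise.
Counts are posterior − prior componentwise: 28−9=19, 20−12=8, 7−2=5, 15−8=7, 4−3=1, 21−10=11.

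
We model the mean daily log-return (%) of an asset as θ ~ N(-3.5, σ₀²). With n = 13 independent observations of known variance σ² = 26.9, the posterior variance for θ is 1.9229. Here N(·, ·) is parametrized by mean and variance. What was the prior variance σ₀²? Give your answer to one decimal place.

For the Normal–Normal model with known σ², precisions add: τ_n = τ₀ + n/σ².
So 1/σ₀² = 1/1.9229 − 13/26.9 = 0.520048 − 0.483271 = 0.036777.
Hence σ₀² = 1/0.036777 ≈ 27.2.

σ₀² = 27.2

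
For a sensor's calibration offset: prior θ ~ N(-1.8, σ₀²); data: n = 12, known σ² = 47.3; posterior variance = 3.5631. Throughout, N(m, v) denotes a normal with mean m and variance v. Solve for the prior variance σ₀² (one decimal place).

Posterior precision equals prior precision plus data precision: 1/σ_n² = 1/σ₀² + n/σ².
So 1/σ₀² = 1/3.5631 − 12/47.3 = 0.280654 − 0.253700 = 0.026954.
Hence σ₀² = 1/0.026954 ≈ 37.1.

σ₀² = 37.1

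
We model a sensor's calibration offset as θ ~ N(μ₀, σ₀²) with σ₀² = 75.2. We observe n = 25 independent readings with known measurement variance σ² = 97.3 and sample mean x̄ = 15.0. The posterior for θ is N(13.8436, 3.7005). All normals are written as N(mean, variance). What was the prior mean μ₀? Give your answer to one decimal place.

The posterior mean is a precision-weighted average: μ_n = (τ₀μ₀ + τ_data·x̄)/(τ₀+τ_data), with τ₀=1/σ₀² and τ_data=n/σ².
Here τ₀ = 1/75.2 = 0.013298 and τ_data = 25/97.3 = 0.256937, so τ_n = 0.270235.
Rearranging for μ₀: μ₀ = (μ_n·τ_n − τ_data·x̄)/τ₀ = (13.8436·0.270235 − 0.256937·15.0) / 0.013298 = -0.113030/0.013298 ≈ -8.5.

μ₀ = -8.5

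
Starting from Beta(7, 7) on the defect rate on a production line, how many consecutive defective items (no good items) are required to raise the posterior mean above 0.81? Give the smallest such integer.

k = 23

After k defective items and 0 good items the posterior is Beta(7+k, 7), with mean (7+k)/(7+7+k).
Set (7+k)/(14+k) > 0.81 and solve: k > (0.81·14 − 7)/(1 − 0.81) = 22.842.
The smallest integer exceeding 22.842 is 23, and checking k=23: (30)/(37) = 0.8108 > 0.81.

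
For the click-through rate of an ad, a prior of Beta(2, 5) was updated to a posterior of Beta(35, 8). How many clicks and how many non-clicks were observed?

Beta is conjugate to the binomial likelihood: posterior = Beta(a+s, b+f).
So s = 35 − 2 = 33 and f = 8 − 5 = 3.

33 clicks and 3 non-clicks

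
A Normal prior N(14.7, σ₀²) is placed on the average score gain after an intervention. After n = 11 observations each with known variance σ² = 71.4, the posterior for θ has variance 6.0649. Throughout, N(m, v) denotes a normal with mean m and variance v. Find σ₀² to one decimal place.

σ₀² = 92.4

Posterior precision equals prior precision plus data precision: 1/σ_n² = 1/σ₀² + n/σ².
So 1/σ₀² = 1/6.0649 − 11/71.4 = 0.164883 − 0.154062 = 0.010821.
Hence σ₀² = 1/0.010821 ≈ 92.4.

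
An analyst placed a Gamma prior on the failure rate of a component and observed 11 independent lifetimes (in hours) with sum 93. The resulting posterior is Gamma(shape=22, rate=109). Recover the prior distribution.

For an exponential likelihood with a Gamma(α, β) prior on the rate, n observations with total T give posterior Gamma(α+n, β+T).
So α = 22 − 11 = 11 and β = 109 − 93 = 16.

Gamma(shape=11, rate=16)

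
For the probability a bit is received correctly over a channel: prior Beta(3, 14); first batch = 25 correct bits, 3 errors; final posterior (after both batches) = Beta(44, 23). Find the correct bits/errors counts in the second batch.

16 correct bits and 6 errors

Because Beta–binomial updating is additive in the counts, the combined data contributed (α_post−α_prior, β_post−β_prior) successes and failures.
Total across both batches: 44−3=41 correct bits, 23−14=9 errors.
Subtract the first batch: 41−25=16 correct bits and 9−3=6 errors.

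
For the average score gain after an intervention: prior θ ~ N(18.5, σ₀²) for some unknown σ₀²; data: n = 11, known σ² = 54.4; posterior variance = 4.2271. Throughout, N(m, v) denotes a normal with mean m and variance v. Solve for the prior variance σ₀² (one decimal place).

σ₀² = 29.1

Posterior precision equals prior precision plus data precision: 1/σ_n² = 1/σ₀² + n/σ².
So 1/σ₀² = 1/4.2271 − 11/54.4 = 0.236569 − 0.202206 = 0.034363.
Hence σ₀² = 1/0.034363 ≈ 29.1.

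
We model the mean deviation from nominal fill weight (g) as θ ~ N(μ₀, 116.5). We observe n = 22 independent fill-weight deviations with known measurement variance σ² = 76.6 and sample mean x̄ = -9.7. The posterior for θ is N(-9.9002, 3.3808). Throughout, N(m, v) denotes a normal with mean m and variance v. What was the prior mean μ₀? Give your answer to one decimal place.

The posterior mean is a precision-weighted average: μ_n = (τ₀μ₀ + τ_data·x̄)/(τ₀+τ_data), with τ₀=1/σ₀² and τ_data=n/σ².
Here τ₀ = 1/116.5 = 0.008584 and τ_data = 22/76.6 = 0.287206, so τ_n = 0.295790.
Rearranging for μ₀: μ₀ = (μ_n·τ_n − τ_data·x̄)/τ₀ = (-9.9002·0.295790 − 0.287206·-9.7) / 0.008584 = -0.142482/0.008584 ≈ -16.6.

μ₀ = -16.6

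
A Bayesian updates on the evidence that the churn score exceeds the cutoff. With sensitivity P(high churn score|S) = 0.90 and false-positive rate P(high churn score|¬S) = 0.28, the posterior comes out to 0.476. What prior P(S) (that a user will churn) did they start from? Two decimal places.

P(S) = 0.22

Bayes' rule in odds form gives O(S|E) = O(S)·[P(E|S)/P(E|¬S)], hence O(S) = O(S|E)/LR.
Posterior odds = 0.476/(1−0.476) = 0.9084. LR = 0.90/0.28 = 3.2143.
Prior odds = 0.9084/3.2143 = 0.2826, so P(S) = 0.2826/(1+0.2826) ≈ 0.22.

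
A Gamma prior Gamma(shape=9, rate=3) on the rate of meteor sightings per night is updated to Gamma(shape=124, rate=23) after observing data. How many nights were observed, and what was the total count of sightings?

Gamma–Poisson conjugacy: posterior shape = α + Σxᵢ, posterior rate = β + n.
Matching: Σxᵢ = 124 − 9 = 115 and n = 23 − 3 = 20.

n = 20 nights with total 115 sightings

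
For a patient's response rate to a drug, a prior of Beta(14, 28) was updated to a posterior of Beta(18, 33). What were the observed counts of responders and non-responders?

4 responders and 5 non-responders

Beta is conjugate to the binomial likelihood: posterior = Beta(α+s, β+f).
Match parameters: s=18−14=4, f=33−28=5.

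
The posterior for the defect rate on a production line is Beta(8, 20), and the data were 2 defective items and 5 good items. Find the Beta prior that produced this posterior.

Beta is conjugate to the binomial likelihood: posterior = Beta(a+s, b+f).
Subtract the data counts: 8−2=6, 20−5=15.

Beta(6, 15)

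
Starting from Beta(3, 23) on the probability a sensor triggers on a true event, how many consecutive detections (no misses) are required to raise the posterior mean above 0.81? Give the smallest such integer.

k = 96

After k detections and 0 misses the posterior is Beta(3+k, 23), with mean (3+k)/(3+23+k).
Set (3+k)/(26+k) > 0.81 and solve: k > (0.81·26 − 3)/(1 − 0.81) = 95.053.
The smallest integer exceeding 95.053 is 96.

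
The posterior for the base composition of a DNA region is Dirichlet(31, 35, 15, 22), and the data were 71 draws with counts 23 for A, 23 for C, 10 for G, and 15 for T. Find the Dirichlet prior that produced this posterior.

Dirichlet(8, 12, 5, 7)

For a Dirichlet(α) prior with multinomial counts c, the posterior is Dirichlet(α + c) componentwise.
Subtract each count from the matching posterior parameter: 31−23=8, 35−23=12, 15−10=5, 22−15=7.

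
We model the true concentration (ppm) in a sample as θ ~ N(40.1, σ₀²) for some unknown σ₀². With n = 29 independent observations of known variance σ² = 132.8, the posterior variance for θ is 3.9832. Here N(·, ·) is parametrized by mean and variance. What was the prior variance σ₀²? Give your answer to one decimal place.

For the Normal–Normal model with known σ², precisions add: τ_n = τ₀ + n/σ².
So 1/σ₀² = 1/3.9832 − 29/132.8 = 0.251054 − 0.218373 = 0.032681.
Hence σ₀² = 1/0.032681 ≈ 30.6.

σ₀² = 30.6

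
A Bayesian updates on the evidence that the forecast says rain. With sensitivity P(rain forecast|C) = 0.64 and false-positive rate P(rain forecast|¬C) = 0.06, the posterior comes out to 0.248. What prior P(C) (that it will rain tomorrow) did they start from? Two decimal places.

P(C) = 0.03

In odds form, posterior odds = prior odds × likelihood ratio, so prior odds = posterior odds ÷ LR.
Posterior odds = 0.248/(1−0.248) = 0.3298. LR = 0.64/0.06 = 10.6667.
Prior odds = 0.3298/10.6667 = 0.0309, so P(C) = 0.0309/(1+0.0309) ≈ 0.03.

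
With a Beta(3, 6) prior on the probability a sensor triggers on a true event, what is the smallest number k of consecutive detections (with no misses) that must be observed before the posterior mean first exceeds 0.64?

After k detections and 0 misses the posterior is Beta(3+k, 6), with mean (3+k)/(3+6+k).
Set (3+k)/(9+k) > 0.64 and solve: k > (0.64·9 − 3)/(1 − 0.64) = 7.667.
The smallest integer exceeding 7.667 is 8, and checking k=8: (11)/(17) = 0.6471 > 0.64.

k = 8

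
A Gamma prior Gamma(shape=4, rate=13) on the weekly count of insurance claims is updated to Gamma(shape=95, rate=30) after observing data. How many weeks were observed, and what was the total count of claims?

Gamma–Poisson conjugacy: posterior shape = α + Σxᵢ, posterior rate = β + n.
Matching: Σxᵢ = 95 − 4 = 91 and n = 30 − 13 = 17.

n = 17 weeks with total 91 claims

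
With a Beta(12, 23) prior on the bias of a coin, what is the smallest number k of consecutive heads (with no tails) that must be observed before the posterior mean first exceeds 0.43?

After k heads and 0 tails the posterior is Beta(12+k, 23), with mean (12+k)/(12+23+k).
Set (12+k)/(35+k) > 0.43 and solve: k > (0.43·35 − 12)/(1 − 0.43) = 5.351.
The smallest integer exceeding 5.351 is 6.

k = 6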